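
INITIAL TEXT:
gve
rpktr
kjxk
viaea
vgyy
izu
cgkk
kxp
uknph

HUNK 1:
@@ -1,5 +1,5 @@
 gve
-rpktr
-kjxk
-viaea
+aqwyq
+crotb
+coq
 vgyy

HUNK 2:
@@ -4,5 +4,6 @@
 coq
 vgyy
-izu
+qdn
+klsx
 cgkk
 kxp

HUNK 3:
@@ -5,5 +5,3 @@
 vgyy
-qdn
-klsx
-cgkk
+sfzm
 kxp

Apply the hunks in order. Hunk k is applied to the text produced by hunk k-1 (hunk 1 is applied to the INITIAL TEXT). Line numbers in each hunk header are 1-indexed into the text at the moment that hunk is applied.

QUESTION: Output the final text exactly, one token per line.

Answer: gve
aqwyq
crotb
coq
vgyy
sfzm
kxp
uknph

Derivation:
Hunk 1: at line 1 remove [rpktr,kjxk,viaea] add [aqwyq,crotb,coq] -> 9 lines: gve aqwyq crotb coq vgyy izu cgkk kxp uknph
Hunk 2: at line 4 remove [izu] add [qdn,klsx] -> 10 lines: gve aqwyq crotb coq vgyy qdn klsx cgkk kxp uknph
Hunk 3: at line 5 remove [qdn,klsx,cgkk] add [sfzm] -> 8 lines: gve aqwyq crotb coq vgyy sfzm kxp uknph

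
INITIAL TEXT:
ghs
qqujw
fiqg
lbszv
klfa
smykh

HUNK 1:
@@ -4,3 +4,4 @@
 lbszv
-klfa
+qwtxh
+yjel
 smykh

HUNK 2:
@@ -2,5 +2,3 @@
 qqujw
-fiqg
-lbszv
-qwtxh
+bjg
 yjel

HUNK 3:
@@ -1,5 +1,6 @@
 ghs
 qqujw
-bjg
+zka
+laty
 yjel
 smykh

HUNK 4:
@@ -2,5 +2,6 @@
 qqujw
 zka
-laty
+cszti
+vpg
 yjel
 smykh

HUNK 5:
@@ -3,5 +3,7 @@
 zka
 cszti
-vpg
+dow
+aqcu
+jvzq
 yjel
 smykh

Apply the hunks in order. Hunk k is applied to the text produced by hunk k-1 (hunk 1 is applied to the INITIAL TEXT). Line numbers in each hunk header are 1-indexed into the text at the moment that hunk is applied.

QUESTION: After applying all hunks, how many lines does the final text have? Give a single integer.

Hunk 1: at line 4 remove [klfa] add [qwtxh,yjel] -> 7 lines: ghs qqujw fiqg lbszv qwtxh yjel smykh
Hunk 2: at line 2 remove [fiqg,lbszv,qwtxh] add [bjg] -> 5 lines: ghs qqujw bjg yjel smykh
Hunk 3: at line 1 remove [bjg] add [zka,laty] -> 6 lines: ghs qqujw zka laty yjel smykh
Hunk 4: at line 2 remove [laty] add [cszti,vpg] -> 7 lines: ghs qqujw zka cszti vpg yjel smykh
Hunk 5: at line 3 remove [vpg] add [dow,aqcu,jvzq] -> 9 lines: ghs qqujw zka cszti dow aqcu jvzq yjel smykh
Final line count: 9

Answer: 9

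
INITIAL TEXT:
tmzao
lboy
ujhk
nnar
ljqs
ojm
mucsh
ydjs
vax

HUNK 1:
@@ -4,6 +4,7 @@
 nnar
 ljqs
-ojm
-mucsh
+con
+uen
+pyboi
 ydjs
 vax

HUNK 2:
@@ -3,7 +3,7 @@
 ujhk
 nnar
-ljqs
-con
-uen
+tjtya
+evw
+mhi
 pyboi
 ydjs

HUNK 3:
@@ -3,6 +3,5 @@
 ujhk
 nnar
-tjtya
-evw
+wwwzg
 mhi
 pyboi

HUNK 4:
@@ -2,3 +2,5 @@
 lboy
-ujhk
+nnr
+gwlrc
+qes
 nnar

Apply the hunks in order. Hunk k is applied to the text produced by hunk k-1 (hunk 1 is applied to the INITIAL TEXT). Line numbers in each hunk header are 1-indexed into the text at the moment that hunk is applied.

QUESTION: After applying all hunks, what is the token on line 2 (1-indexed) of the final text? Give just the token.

Hunk 1: at line 4 remove [ojm,mucsh] add [con,uen,pyboi] -> 10 lines: tmzao lboy ujhk nnar ljqs con uen pyboi ydjs vax
Hunk 2: at line 3 remove [ljqs,con,uen] add [tjtya,evw,mhi] -> 10 lines: tmzao lboy ujhk nnar tjtya evw mhi pyboi ydjs vax
Hunk 3: at line 3 remove [tjtya,evw] add [wwwzg] -> 9 lines: tmzao lboy ujhk nnar wwwzg mhi pyboi ydjs vax
Hunk 4: at line 2 remove [ujhk] add [nnr,gwlrc,qes] -> 11 lines: tmzao lboy nnr gwlrc qes nnar wwwzg mhi pyboi ydjs vax
Final line 2: lboy

Answer: lboy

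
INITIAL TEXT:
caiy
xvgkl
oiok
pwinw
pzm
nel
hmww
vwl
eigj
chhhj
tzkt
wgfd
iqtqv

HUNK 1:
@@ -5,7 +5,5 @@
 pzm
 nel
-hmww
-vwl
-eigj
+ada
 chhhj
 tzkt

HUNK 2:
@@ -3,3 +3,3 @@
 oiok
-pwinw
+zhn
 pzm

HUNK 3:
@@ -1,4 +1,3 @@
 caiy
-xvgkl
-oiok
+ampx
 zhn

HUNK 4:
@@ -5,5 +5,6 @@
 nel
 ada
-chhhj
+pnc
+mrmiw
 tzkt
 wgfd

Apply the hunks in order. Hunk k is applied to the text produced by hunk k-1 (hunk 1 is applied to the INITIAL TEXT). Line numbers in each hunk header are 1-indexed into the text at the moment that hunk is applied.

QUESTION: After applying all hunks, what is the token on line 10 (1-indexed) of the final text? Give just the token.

Answer: wgfd

Derivation:
Hunk 1: at line 5 remove [hmww,vwl,eigj] add [ada] -> 11 lines: caiy xvgkl oiok pwinw pzm nel ada chhhj tzkt wgfd iqtqv
Hunk 2: at line 3 remove [pwinw] add [zhn] -> 11 lines: caiy xvgkl oiok zhn pzm nel ada chhhj tzkt wgfd iqtqv
Hunk 3: at line 1 remove [xvgkl,oiok] add [ampx] -> 10 lines: caiy ampx zhn pzm nel ada chhhj tzkt wgfd iqtqv
Hunk 4: at line 5 remove [chhhj] add [pnc,mrmiw] -> 11 lines: caiy ampx zhn pzm nel ada pnc mrmiw tzkt wgfd iqtqv
Final line 10: wgfd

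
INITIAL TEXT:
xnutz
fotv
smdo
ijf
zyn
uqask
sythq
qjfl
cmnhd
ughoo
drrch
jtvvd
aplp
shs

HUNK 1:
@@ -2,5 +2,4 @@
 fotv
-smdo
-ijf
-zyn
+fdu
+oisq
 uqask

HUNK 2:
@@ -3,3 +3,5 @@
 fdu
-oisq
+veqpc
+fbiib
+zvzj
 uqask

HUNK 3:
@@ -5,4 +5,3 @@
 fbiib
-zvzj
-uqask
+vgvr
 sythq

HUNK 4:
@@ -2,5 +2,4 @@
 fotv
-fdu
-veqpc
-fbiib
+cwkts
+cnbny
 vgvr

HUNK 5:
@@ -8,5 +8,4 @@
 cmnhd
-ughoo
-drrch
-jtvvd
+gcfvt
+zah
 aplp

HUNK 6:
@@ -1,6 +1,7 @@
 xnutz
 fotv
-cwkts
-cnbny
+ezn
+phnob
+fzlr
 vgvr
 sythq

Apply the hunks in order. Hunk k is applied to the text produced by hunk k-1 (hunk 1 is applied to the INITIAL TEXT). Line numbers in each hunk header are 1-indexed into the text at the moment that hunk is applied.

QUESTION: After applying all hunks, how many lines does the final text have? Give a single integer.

Hunk 1: at line 2 remove [smdo,ijf,zyn] add [fdu,oisq] -> 13 lines: xnutz fotv fdu oisq uqask sythq qjfl cmnhd ughoo drrch jtvvd aplp shs
Hunk 2: at line 3 remove [oisq] add [veqpc,fbiib,zvzj] -> 15 lines: xnutz fotv fdu veqpc fbiib zvzj uqask sythq qjfl cmnhd ughoo drrch jtvvd aplp shs
Hunk 3: at line 5 remove [zvzj,uqask] add [vgvr] -> 14 lines: xnutz fotv fdu veqpc fbiib vgvr sythq qjfl cmnhd ughoo drrch jtvvd aplp shs
Hunk 4: at line 2 remove [fdu,veqpc,fbiib] add [cwkts,cnbny] -> 13 lines: xnutz fotv cwkts cnbny vgvr sythq qjfl cmnhd ughoo drrch jtvvd aplp shs
Hunk 5: at line 8 remove [ughoo,drrch,jtvvd] add [gcfvt,zah] -> 12 lines: xnutz fotv cwkts cnbny vgvr sythq qjfl cmnhd gcfvt zah aplp shs
Hunk 6: at line 1 remove [cwkts,cnbny] add [ezn,phnob,fzlr] -> 13 lines: xnutz fotv ezn phnob fzlr vgvr sythq qjfl cmnhd gcfvt zah aplp shs
Final line count: 13

Answer: 13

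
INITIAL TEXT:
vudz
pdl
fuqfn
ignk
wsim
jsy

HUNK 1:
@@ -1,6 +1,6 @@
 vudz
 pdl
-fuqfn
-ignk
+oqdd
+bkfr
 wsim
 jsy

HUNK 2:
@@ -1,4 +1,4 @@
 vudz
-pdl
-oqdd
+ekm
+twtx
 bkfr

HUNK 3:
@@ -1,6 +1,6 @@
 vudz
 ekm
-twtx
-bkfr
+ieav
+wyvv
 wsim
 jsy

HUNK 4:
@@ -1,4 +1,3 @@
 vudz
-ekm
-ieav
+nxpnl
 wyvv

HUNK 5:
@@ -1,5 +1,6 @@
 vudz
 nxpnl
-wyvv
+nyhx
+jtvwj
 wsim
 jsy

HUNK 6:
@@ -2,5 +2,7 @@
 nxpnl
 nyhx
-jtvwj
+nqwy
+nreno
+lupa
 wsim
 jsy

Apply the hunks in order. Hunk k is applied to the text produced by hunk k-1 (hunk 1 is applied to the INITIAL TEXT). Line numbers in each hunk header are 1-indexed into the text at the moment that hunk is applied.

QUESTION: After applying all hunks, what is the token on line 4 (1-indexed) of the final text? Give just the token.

Hunk 1: at line 1 remove [fuqfn,ignk] add [oqdd,bkfr] -> 6 lines: vudz pdl oqdd bkfr wsim jsy
Hunk 2: at line 1 remove [pdl,oqdd] add [ekm,twtx] -> 6 lines: vudz ekm twtx bkfr wsim jsy
Hunk 3: at line 1 remove [twtx,bkfr] add [ieav,wyvv] -> 6 lines: vudz ekm ieav wyvv wsim jsy
Hunk 4: at line 1 remove [ekm,ieav] add [nxpnl] -> 5 lines: vudz nxpnl wyvv wsim jsy
Hunk 5: at line 1 remove [wyvv] add [nyhx,jtvwj] -> 6 lines: vudz nxpnl nyhx jtvwj wsim jsy
Hunk 6: at line 2 remove [jtvwj] add [nqwy,nreno,lupa] -> 8 lines: vudz nxpnl nyhx nqwy nreno lupa wsim jsy
Final line 4: nqwy

Answer: nqwy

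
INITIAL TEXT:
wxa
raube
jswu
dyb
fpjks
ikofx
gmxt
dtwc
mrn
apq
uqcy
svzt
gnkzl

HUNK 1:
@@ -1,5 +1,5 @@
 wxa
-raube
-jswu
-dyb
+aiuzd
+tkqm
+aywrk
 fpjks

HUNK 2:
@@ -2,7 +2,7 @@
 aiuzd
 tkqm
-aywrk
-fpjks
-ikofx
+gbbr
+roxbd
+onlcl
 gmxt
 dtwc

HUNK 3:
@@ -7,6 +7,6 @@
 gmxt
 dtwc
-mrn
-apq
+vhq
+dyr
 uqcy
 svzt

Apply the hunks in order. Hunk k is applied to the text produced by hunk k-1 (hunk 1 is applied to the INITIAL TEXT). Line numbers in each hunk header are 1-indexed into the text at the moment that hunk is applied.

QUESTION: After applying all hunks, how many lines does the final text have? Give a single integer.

Hunk 1: at line 1 remove [raube,jswu,dyb] add [aiuzd,tkqm,aywrk] -> 13 lines: wxa aiuzd tkqm aywrk fpjks ikofx gmxt dtwc mrn apq uqcy svzt gnkzl
Hunk 2: at line 2 remove [aywrk,fpjks,ikofx] add [gbbr,roxbd,onlcl] -> 13 lines: wxa aiuzd tkqm gbbr roxbd onlcl gmxt dtwc mrn apq uqcy svzt gnkzl
Hunk 3: at line 7 remove [mrn,apq] add [vhq,dyr] -> 13 lines: wxa aiuzd tkqm gbbr roxbd onlcl gmxt dtwc vhq dyr uqcy svzt gnkzl
Final line count: 13

Answer: 13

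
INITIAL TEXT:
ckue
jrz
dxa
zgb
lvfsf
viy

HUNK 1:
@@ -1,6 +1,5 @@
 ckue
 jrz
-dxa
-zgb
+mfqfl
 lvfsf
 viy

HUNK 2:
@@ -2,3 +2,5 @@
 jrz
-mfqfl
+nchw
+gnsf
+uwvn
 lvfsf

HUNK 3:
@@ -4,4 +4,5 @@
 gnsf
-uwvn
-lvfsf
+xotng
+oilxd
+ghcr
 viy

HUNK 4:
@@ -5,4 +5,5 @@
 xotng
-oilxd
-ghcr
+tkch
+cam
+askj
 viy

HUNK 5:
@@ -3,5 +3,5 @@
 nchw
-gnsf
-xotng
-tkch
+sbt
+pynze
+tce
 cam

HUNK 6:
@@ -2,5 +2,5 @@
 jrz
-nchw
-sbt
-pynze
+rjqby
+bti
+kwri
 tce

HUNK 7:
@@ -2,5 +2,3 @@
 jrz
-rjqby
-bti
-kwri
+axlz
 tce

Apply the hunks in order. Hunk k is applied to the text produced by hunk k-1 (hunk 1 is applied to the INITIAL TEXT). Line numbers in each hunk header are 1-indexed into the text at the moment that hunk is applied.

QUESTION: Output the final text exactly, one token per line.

Hunk 1: at line 1 remove [dxa,zgb] add [mfqfl] -> 5 lines: ckue jrz mfqfl lvfsf viy
Hunk 2: at line 2 remove [mfqfl] add [nchw,gnsf,uwvn] -> 7 lines: ckue jrz nchw gnsf uwvn lvfsf viy
Hunk 3: at line 4 remove [uwvn,lvfsf] add [xotng,oilxd,ghcr] -> 8 lines: ckue jrz nchw gnsf xotng oilxd ghcr viy
Hunk 4: at line 5 remove [oilxd,ghcr] add [tkch,cam,askj] -> 9 lines: ckue jrz nchw gnsf xotng tkch cam askj viy
Hunk 5: at line 3 remove [gnsf,xotng,tkch] add [sbt,pynze,tce] -> 9 lines: ckue jrz nchw sbt pynze tce cam askj viy
Hunk 6: at line 2 remove [nchw,sbt,pynze] add [rjqby,bti,kwri] -> 9 lines: ckue jrz rjqby bti kwri tce cam askj viy
Hunk 7: at line 2 remove [rjqby,bti,kwri] add [axlz] -> 7 lines: ckue jrz axlz tce cam askj viy

Answer: ckue
jrz
axlz
tce
cam
askj
viy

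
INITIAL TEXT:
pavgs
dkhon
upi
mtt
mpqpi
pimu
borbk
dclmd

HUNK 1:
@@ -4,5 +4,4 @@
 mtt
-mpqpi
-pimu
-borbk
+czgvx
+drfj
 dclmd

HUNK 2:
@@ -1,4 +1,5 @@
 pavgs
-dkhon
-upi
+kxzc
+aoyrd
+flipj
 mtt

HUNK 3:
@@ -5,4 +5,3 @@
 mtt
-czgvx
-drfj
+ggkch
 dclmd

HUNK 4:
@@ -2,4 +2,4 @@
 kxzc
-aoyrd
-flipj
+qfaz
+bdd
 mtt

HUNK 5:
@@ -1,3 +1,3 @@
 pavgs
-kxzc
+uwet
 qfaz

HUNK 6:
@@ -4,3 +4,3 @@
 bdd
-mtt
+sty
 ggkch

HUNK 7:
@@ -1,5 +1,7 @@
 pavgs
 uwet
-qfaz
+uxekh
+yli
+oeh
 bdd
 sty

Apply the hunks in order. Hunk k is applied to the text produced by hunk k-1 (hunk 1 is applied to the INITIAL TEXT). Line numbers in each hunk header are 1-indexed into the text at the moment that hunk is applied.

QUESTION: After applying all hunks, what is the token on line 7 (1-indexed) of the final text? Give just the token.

Answer: sty

Derivation:
Hunk 1: at line 4 remove [mpqpi,pimu,borbk] add [czgvx,drfj] -> 7 lines: pavgs dkhon upi mtt czgvx drfj dclmd
Hunk 2: at line 1 remove [dkhon,upi] add [kxzc,aoyrd,flipj] -> 8 lines: pavgs kxzc aoyrd flipj mtt czgvx drfj dclmd
Hunk 3: at line 5 remove [czgvx,drfj] add [ggkch] -> 7 lines: pavgs kxzc aoyrd flipj mtt ggkch dclmd
Hunk 4: at line 2 remove [aoyrd,flipj] add [qfaz,bdd] -> 7 lines: pavgs kxzc qfaz bdd mtt ggkch dclmd
Hunk 5: at line 1 remove [kxzc] add [uwet] -> 7 lines: pavgs uwet qfaz bdd mtt ggkch dclmd
Hunk 6: at line 4 remove [mtt] add [sty] -> 7 lines: pavgs uwet qfaz bdd sty ggkch dclmd
Hunk 7: at line 1 remove [qfaz] add [uxekh,yli,oeh] -> 9 lines: pavgs uwet uxekh yli oeh bdd sty ggkch dclmd
Final line 7: sty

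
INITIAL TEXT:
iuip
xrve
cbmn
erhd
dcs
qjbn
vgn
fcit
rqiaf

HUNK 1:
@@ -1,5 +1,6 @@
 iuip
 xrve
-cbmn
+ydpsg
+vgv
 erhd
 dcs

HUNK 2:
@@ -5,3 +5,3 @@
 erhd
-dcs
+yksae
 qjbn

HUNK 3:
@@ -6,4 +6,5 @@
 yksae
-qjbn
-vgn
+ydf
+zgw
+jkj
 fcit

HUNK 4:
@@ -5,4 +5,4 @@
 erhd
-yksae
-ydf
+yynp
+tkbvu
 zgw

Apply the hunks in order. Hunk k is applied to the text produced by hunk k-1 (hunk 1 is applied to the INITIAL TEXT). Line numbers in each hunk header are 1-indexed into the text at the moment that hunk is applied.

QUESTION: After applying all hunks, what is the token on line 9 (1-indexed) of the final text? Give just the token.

Hunk 1: at line 1 remove [cbmn] add [ydpsg,vgv] -> 10 lines: iuip xrve ydpsg vgv erhd dcs qjbn vgn fcit rqiaf
Hunk 2: at line 5 remove [dcs] add [yksae] -> 10 lines: iuip xrve ydpsg vgv erhd yksae qjbn vgn fcit rqiaf
Hunk 3: at line 6 remove [qjbn,vgn] add [ydf,zgw,jkj] -> 11 lines: iuip xrve ydpsg vgv erhd yksae ydf zgw jkj fcit rqiaf
Hunk 4: at line 5 remove [yksae,ydf] add [yynp,tkbvu] -> 11 lines: iuip xrve ydpsg vgv erhd yynp tkbvu zgw jkj fcit rqiaf
Final line 9: jkj

Answer: jkj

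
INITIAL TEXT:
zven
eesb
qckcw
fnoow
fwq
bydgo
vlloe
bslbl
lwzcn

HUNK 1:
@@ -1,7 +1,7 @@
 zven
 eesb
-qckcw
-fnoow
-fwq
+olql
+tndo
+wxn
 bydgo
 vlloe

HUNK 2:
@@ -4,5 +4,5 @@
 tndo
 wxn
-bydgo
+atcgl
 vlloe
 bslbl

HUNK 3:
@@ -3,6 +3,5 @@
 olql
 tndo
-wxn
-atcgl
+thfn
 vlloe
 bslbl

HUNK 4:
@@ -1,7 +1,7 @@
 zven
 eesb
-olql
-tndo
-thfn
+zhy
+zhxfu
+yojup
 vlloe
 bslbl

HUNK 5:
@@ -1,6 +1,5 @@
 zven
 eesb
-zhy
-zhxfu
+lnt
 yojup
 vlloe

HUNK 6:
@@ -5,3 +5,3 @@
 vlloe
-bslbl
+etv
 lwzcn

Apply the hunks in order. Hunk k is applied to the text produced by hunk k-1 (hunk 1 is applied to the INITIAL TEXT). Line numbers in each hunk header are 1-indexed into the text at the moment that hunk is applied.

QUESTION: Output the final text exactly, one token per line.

Answer: zven
eesb
lnt
yojup
vlloe
etv
lwzcn

Derivation:
Hunk 1: at line 1 remove [qckcw,fnoow,fwq] add [olql,tndo,wxn] -> 9 lines: zven eesb olql tndo wxn bydgo vlloe bslbl lwzcn
Hunk 2: at line 4 remove [bydgo] add [atcgl] -> 9 lines: zven eesb olql tndo wxn atcgl vlloe bslbl lwzcn
Hunk 3: at line 3 remove [wxn,atcgl] add [thfn] -> 8 lines: zven eesb olql tndo thfn vlloe bslbl lwzcn
Hunk 4: at line 1 remove [olql,tndo,thfn] add [zhy,zhxfu,yojup] -> 8 lines: zven eesb zhy zhxfu yojup vlloe bslbl lwzcn
Hunk 5: at line 1 remove [zhy,zhxfu] add [lnt] -> 7 lines: zven eesb lnt yojup vlloe bslbl lwzcn
Hunk 6: at line 5 remove [bslbl] add [etv] -> 7 lines: zven eesb lnt yojup vlloe etv lwzcn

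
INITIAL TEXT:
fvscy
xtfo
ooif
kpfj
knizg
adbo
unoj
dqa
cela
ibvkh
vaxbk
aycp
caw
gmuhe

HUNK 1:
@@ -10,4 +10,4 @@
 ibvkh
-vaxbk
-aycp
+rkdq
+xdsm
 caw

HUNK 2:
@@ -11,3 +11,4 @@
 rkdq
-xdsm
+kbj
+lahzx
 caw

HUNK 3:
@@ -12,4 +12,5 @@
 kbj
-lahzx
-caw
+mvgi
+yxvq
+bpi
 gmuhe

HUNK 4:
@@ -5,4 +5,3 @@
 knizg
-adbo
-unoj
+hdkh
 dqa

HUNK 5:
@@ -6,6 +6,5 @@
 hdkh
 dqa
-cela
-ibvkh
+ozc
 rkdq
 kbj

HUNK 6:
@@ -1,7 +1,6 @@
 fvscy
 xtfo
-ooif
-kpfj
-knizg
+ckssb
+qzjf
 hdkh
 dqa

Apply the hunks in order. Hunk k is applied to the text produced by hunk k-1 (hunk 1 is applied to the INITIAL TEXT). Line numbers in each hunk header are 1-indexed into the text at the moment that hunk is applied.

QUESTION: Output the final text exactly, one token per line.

Answer: fvscy
xtfo
ckssb
qzjf
hdkh
dqa
ozc
rkdq
kbj
mvgi
yxvq
bpi
gmuhe

Derivation:
Hunk 1: at line 10 remove [vaxbk,aycp] add [rkdq,xdsm] -> 14 lines: fvscy xtfo ooif kpfj knizg adbo unoj dqa cela ibvkh rkdq xdsm caw gmuhe
Hunk 2: at line 11 remove [xdsm] add [kbj,lahzx] -> 15 lines: fvscy xtfo ooif kpfj knizg adbo unoj dqa cela ibvkh rkdq kbj lahzx caw gmuhe
Hunk 3: at line 12 remove [lahzx,caw] add [mvgi,yxvq,bpi] -> 16 lines: fvscy xtfo ooif kpfj knizg adbo unoj dqa cela ibvkh rkdq kbj mvgi yxvq bpi gmuhe
Hunk 4: at line 5 remove [adbo,unoj] add [hdkh] -> 15 lines: fvscy xtfo ooif kpfj knizg hdkh dqa cela ibvkh rkdq kbj mvgi yxvq bpi gmuhe
Hunk 5: at line 6 remove [cela,ibvkh] add [ozc] -> 14 lines: fvscy xtfo ooif kpfj knizg hdkh dqa ozc rkdq kbj mvgi yxvq bpi gmuhe
Hunk 6: at line 1 remove [ooif,kpfj,knizg] add [ckssb,qzjf] -> 13 lines: fvscy xtfo ckssb qzjf hdkh dqa ozc rkdq kbj mvgi yxvq bpi gmuhe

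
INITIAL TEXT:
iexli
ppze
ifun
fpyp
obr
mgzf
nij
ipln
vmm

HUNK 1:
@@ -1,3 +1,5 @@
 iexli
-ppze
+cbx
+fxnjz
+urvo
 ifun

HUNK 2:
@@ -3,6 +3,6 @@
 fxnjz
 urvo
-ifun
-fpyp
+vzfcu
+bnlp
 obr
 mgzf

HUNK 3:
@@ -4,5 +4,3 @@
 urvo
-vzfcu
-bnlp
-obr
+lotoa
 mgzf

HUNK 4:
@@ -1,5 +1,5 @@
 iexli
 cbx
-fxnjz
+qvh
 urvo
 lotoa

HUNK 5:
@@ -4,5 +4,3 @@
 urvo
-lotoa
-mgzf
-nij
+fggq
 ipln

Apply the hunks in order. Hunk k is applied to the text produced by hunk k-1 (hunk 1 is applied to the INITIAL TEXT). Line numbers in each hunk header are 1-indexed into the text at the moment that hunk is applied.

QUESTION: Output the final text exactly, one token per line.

Answer: iexli
cbx
qvh
urvo
fggq
ipln
vmm

Derivation:
Hunk 1: at line 1 remove [ppze] add [cbx,fxnjz,urvo] -> 11 lines: iexli cbx fxnjz urvo ifun fpyp obr mgzf nij ipln vmm
Hunk 2: at line 3 remove [ifun,fpyp] add [vzfcu,bnlp] -> 11 lines: iexli cbx fxnjz urvo vzfcu bnlp obr mgzf nij ipln vmm
Hunk 3: at line 4 remove [vzfcu,bnlp,obr] add [lotoa] -> 9 lines: iexli cbx fxnjz urvo lotoa mgzf nij ipln vmm
Hunk 4: at line 1 remove [fxnjz] add [qvh] -> 9 lines: iexli cbx qvh urvo lotoa mgzf nij ipln vmm
Hunk 5: at line 4 remove [lotoa,mgzf,nij] add [fggq] -> 7 lines: iexli cbx qvh urvo fggq ipln vmm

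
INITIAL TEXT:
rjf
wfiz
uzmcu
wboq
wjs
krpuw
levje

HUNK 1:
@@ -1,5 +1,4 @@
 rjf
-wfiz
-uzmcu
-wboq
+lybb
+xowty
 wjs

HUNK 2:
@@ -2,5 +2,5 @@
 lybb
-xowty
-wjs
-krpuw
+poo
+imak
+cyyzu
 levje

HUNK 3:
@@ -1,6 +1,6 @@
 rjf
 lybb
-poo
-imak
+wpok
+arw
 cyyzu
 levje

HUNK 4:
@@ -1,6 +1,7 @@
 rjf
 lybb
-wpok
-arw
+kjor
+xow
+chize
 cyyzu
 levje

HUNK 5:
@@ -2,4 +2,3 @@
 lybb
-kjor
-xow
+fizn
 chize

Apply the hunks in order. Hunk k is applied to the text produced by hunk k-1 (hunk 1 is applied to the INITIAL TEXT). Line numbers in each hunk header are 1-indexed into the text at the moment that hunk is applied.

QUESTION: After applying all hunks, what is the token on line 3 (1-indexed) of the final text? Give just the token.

Answer: fizn

Derivation:
Hunk 1: at line 1 remove [wfiz,uzmcu,wboq] add [lybb,xowty] -> 6 lines: rjf lybb xowty wjs krpuw levje
Hunk 2: at line 2 remove [xowty,wjs,krpuw] add [poo,imak,cyyzu] -> 6 lines: rjf lybb poo imak cyyzu levje
Hunk 3: at line 1 remove [poo,imak] add [wpok,arw] -> 6 lines: rjf lybb wpok arw cyyzu levje
Hunk 4: at line 1 remove [wpok,arw] add [kjor,xow,chize] -> 7 lines: rjf lybb kjor xow chize cyyzu levje
Hunk 5: at line 2 remove [kjor,xow] add [fizn] -> 6 lines: rjf lybb fizn chize cyyzu levje
Final line 3: fizn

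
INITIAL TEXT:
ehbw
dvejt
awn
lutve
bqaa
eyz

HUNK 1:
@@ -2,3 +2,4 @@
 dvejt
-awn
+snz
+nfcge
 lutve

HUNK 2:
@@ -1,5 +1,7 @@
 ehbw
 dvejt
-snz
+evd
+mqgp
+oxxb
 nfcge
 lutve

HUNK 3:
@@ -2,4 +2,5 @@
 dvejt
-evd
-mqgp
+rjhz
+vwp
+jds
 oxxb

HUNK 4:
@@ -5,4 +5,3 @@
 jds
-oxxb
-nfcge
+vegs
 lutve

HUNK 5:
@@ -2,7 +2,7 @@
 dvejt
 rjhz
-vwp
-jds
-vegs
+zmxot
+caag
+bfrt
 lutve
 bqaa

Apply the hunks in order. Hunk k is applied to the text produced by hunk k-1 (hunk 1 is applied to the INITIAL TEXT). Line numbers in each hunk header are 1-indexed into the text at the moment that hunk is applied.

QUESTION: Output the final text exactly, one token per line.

Answer: ehbw
dvejt
rjhz
zmxot
caag
bfrt
lutve
bqaa
eyz

Derivation:
Hunk 1: at line 2 remove [awn] add [snz,nfcge] -> 7 lines: ehbw dvejt snz nfcge lutve bqaa eyz
Hunk 2: at line 1 remove [snz] add [evd,mqgp,oxxb] -> 9 lines: ehbw dvejt evd mqgp oxxb nfcge lutve bqaa eyz
Hunk 3: at line 2 remove [evd,mqgp] add [rjhz,vwp,jds] -> 10 lines: ehbw dvejt rjhz vwp jds oxxb nfcge lutve bqaa eyz
Hunk 4: at line 5 remove [oxxb,nfcge] add [vegs] -> 9 lines: ehbw dvejt rjhz vwp jds vegs lutve bqaa eyz
Hunk 5: at line 2 remove [vwp,jds,vegs] add [zmxot,caag,bfrt] -> 9 lines: ehbw dvejt rjhz zmxot caag bfrt lutve bqaa eyz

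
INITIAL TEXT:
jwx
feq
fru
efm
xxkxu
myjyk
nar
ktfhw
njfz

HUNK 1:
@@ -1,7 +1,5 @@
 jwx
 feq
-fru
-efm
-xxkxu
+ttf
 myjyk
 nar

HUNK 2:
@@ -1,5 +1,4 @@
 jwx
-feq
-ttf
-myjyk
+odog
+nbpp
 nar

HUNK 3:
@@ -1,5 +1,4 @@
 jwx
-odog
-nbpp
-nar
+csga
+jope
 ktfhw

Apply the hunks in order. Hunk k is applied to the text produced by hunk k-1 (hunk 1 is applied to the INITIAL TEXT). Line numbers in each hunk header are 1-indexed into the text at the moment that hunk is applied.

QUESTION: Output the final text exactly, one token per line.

Answer: jwx
csga
jope
ktfhw
njfz

Derivation:
Hunk 1: at line 1 remove [fru,efm,xxkxu] add [ttf] -> 7 lines: jwx feq ttf myjyk nar ktfhw njfz
Hunk 2: at line 1 remove [feq,ttf,myjyk] add [odog,nbpp] -> 6 lines: jwx odog nbpp nar ktfhw njfz
Hunk 3: at line 1 remove [odog,nbpp,nar] add [csga,jope] -> 5 lines: jwx csga jope ktfhw njfz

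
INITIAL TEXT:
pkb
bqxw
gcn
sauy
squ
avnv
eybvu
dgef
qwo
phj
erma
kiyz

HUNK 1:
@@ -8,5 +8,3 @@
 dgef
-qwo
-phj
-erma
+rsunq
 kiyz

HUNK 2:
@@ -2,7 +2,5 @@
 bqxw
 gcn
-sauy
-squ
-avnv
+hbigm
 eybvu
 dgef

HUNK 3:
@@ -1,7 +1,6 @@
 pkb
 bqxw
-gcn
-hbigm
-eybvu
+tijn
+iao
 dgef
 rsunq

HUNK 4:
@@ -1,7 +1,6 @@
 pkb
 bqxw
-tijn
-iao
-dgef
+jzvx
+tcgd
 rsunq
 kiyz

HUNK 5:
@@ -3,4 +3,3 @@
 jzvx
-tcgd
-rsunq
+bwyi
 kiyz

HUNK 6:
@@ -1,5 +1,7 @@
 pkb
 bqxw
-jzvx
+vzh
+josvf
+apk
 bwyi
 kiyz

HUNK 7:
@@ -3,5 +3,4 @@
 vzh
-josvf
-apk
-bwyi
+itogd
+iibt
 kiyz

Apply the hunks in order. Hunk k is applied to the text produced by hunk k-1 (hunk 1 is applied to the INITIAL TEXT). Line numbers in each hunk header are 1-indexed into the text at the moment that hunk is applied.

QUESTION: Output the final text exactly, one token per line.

Answer: pkb
bqxw
vzh
itogd
iibt
kiyz

Derivation:
Hunk 1: at line 8 remove [qwo,phj,erma] add [rsunq] -> 10 lines: pkb bqxw gcn sauy squ avnv eybvu dgef rsunq kiyz
Hunk 2: at line 2 remove [sauy,squ,avnv] add [hbigm] -> 8 lines: pkb bqxw gcn hbigm eybvu dgef rsunq kiyz
Hunk 3: at line 1 remove [gcn,hbigm,eybvu] add [tijn,iao] -> 7 lines: pkb bqxw tijn iao dgef rsunq kiyz
Hunk 4: at line 1 remove [tijn,iao,dgef] add [jzvx,tcgd] -> 6 lines: pkb bqxw jzvx tcgd rsunq kiyz
Hunk 5: at line 3 remove [tcgd,rsunq] add [bwyi] -> 5 lines: pkb bqxw jzvx bwyi kiyz
Hunk 6: at line 1 remove [jzvx] add [vzh,josvf,apk] -> 7 lines: pkb bqxw vzh josvf apk bwyi kiyz
Hunk 7: at line 3 remove [josvf,apk,bwyi] add [itogd,iibt] -> 6 lines: pkb bqxw vzh itogd iibt kiyz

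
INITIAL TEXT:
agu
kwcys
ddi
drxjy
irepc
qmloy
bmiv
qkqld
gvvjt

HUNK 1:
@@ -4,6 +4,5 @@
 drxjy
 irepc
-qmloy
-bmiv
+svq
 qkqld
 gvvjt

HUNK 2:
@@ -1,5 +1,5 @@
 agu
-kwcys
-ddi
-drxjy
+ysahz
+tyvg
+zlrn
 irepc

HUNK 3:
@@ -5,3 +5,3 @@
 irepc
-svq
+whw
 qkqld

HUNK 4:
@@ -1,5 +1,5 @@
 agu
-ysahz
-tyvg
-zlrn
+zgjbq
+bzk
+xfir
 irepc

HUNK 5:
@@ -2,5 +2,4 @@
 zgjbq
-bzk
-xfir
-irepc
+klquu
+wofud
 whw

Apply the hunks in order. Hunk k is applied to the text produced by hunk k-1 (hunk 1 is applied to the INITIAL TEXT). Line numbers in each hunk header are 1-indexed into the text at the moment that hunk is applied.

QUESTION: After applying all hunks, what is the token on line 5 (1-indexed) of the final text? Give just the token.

Hunk 1: at line 4 remove [qmloy,bmiv] add [svq] -> 8 lines: agu kwcys ddi drxjy irepc svq qkqld gvvjt
Hunk 2: at line 1 remove [kwcys,ddi,drxjy] add [ysahz,tyvg,zlrn] -> 8 lines: agu ysahz tyvg zlrn irepc svq qkqld gvvjt
Hunk 3: at line 5 remove [svq] add [whw] -> 8 lines: agu ysahz tyvg zlrn irepc whw qkqld gvvjt
Hunk 4: at line 1 remove [ysahz,tyvg,zlrn] add [zgjbq,bzk,xfir] -> 8 lines: agu zgjbq bzk xfir irepc whw qkqld gvvjt
Hunk 5: at line 2 remove [bzk,xfir,irepc] add [klquu,wofud] -> 7 lines: agu zgjbq klquu wofud whw qkqld gvvjt
Final line 5: whw

Answer: whw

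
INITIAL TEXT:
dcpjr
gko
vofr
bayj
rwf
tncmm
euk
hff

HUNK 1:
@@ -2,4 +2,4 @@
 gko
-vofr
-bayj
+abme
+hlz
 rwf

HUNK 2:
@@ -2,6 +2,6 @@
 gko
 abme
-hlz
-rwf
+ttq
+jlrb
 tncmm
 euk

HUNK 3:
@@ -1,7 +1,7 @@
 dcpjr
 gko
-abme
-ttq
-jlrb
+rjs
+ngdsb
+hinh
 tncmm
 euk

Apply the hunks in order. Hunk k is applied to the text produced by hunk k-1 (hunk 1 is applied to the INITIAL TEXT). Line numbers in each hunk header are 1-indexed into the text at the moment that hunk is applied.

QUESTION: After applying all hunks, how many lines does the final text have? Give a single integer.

Hunk 1: at line 2 remove [vofr,bayj] add [abme,hlz] -> 8 lines: dcpjr gko abme hlz rwf tncmm euk hff
Hunk 2: at line 2 remove [hlz,rwf] add [ttq,jlrb] -> 8 lines: dcpjr gko abme ttq jlrb tncmm euk hff
Hunk 3: at line 1 remove [abme,ttq,jlrb] add [rjs,ngdsb,hinh] -> 8 lines: dcpjr gko rjs ngdsb hinh tncmm euk hff
Final line count: 8

Answer: 8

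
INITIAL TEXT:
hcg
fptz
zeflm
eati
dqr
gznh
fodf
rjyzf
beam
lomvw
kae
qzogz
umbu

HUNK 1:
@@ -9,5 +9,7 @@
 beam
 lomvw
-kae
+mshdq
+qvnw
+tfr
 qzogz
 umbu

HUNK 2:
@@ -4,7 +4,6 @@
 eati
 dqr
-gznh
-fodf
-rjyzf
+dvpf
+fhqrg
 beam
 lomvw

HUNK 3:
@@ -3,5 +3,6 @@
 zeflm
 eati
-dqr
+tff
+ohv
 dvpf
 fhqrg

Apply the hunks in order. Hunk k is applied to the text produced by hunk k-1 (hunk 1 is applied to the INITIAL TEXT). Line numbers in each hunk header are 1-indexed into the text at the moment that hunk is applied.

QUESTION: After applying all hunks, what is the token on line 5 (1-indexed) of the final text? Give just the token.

Answer: tff

Derivation:
Hunk 1: at line 9 remove [kae] add [mshdq,qvnw,tfr] -> 15 lines: hcg fptz zeflm eati dqr gznh fodf rjyzf beam lomvw mshdq qvnw tfr qzogz umbu
Hunk 2: at line 4 remove [gznh,fodf,rjyzf] add [dvpf,fhqrg] -> 14 lines: hcg fptz zeflm eati dqr dvpf fhqrg beam lomvw mshdq qvnw tfr qzogz umbu
Hunk 3: at line 3 remove [dqr] add [tff,ohv] -> 15 lines: hcg fptz zeflm eati tff ohv dvpf fhqrg beam lomvw mshdq qvnw tfr qzogz umbu
Final line 5: tff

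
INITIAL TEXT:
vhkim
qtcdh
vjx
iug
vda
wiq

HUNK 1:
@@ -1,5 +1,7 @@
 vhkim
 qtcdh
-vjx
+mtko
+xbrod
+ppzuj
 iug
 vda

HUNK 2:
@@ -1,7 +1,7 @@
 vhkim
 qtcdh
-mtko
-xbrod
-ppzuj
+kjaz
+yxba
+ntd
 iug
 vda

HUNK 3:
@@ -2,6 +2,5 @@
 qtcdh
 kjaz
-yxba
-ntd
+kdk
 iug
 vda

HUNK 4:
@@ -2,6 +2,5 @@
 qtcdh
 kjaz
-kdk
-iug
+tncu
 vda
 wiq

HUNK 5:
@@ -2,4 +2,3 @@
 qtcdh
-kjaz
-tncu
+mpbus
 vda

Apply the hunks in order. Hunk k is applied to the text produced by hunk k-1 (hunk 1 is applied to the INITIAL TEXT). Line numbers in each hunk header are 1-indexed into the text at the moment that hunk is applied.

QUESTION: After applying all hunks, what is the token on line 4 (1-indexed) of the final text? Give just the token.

Hunk 1: at line 1 remove [vjx] add [mtko,xbrod,ppzuj] -> 8 lines: vhkim qtcdh mtko xbrod ppzuj iug vda wiq
Hunk 2: at line 1 remove [mtko,xbrod,ppzuj] add [kjaz,yxba,ntd] -> 8 lines: vhkim qtcdh kjaz yxba ntd iug vda wiq
Hunk 3: at line 2 remove [yxba,ntd] add [kdk] -> 7 lines: vhkim qtcdh kjaz kdk iug vda wiq
Hunk 4: at line 2 remove [kdk,iug] add [tncu] -> 6 lines: vhkim qtcdh kjaz tncu vda wiq
Hunk 5: at line 2 remove [kjaz,tncu] add [mpbus] -> 5 lines: vhkim qtcdh mpbus vda wiq
Final line 4: vda

Answer: vda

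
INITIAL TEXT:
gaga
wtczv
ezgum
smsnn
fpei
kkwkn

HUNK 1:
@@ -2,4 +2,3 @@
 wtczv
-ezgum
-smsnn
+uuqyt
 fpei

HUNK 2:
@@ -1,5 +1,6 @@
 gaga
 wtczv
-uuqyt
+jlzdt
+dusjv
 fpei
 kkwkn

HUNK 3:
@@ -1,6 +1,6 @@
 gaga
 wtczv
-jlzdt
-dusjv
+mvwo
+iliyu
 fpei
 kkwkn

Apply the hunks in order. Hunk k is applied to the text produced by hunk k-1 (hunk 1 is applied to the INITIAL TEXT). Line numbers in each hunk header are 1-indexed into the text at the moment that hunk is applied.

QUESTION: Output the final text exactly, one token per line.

Answer: gaga
wtczv
mvwo
iliyu
fpei
kkwkn

Derivation:
Hunk 1: at line 2 remove [ezgum,smsnn] add [uuqyt] -> 5 lines: gaga wtczv uuqyt fpei kkwkn
Hunk 2: at line 1 remove [uuqyt] add [jlzdt,dusjv] -> 6 lines: gaga wtczv jlzdt dusjv fpei kkwkn
Hunk 3: at line 1 remove [jlzdt,dusjv] add [mvwo,iliyu] -> 6 lines: gaga wtczv mvwo iliyu fpei kkwkn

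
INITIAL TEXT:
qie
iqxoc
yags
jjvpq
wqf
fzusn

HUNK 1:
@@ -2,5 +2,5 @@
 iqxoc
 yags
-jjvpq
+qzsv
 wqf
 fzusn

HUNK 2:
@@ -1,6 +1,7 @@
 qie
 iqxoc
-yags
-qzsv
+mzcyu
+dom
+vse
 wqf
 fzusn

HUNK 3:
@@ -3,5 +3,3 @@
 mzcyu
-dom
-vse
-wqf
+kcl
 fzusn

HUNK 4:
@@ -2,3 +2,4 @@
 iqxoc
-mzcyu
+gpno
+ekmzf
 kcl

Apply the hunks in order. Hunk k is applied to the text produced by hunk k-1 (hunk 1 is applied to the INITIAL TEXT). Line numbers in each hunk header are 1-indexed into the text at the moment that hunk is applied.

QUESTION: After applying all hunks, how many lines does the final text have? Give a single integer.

Answer: 6

Derivation:
Hunk 1: at line 2 remove [jjvpq] add [qzsv] -> 6 lines: qie iqxoc yags qzsv wqf fzusn
Hunk 2: at line 1 remove [yags,qzsv] add [mzcyu,dom,vse] -> 7 lines: qie iqxoc mzcyu dom vse wqf fzusn
Hunk 3: at line 3 remove [dom,vse,wqf] add [kcl] -> 5 lines: qie iqxoc mzcyu kcl fzusn
Hunk 4: at line 2 remove [mzcyu] add [gpno,ekmzf] -> 6 lines: qie iqxoc gpno ekmzf kcl fzusn
Final line count: 6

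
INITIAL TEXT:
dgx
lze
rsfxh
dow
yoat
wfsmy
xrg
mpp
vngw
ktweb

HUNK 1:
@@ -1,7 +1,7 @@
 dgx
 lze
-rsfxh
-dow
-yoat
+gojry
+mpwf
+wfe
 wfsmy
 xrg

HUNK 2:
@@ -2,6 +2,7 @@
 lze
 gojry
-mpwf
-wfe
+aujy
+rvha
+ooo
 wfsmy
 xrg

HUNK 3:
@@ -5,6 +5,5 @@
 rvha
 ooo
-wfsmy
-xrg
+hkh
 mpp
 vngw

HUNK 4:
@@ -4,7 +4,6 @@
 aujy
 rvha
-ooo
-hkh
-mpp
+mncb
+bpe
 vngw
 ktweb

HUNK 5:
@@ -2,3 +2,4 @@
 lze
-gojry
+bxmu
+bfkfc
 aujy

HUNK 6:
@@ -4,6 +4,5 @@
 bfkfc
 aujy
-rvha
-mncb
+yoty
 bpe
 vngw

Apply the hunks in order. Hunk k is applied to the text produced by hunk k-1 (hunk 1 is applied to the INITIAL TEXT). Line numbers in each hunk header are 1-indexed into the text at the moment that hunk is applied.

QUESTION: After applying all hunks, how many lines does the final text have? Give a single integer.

Hunk 1: at line 1 remove [rsfxh,dow,yoat] add [gojry,mpwf,wfe] -> 10 lines: dgx lze gojry mpwf wfe wfsmy xrg mpp vngw ktweb
Hunk 2: at line 2 remove [mpwf,wfe] add [aujy,rvha,ooo] -> 11 lines: dgx lze gojry aujy rvha ooo wfsmy xrg mpp vngw ktweb
Hunk 3: at line 5 remove [wfsmy,xrg] add [hkh] -> 10 lines: dgx lze gojry aujy rvha ooo hkh mpp vngw ktweb
Hunk 4: at line 4 remove [ooo,hkh,mpp] add [mncb,bpe] -> 9 lines: dgx lze gojry aujy rvha mncb bpe vngw ktweb
Hunk 5: at line 2 remove [gojry] add [bxmu,bfkfc] -> 10 lines: dgx lze bxmu bfkfc aujy rvha mncb bpe vngw ktweb
Hunk 6: at line 4 remove [rvha,mncb] add [yoty] -> 9 lines: dgx lze bxmu bfkfc aujy yoty bpe vngw ktweb
Final line count: 9

Answer: 9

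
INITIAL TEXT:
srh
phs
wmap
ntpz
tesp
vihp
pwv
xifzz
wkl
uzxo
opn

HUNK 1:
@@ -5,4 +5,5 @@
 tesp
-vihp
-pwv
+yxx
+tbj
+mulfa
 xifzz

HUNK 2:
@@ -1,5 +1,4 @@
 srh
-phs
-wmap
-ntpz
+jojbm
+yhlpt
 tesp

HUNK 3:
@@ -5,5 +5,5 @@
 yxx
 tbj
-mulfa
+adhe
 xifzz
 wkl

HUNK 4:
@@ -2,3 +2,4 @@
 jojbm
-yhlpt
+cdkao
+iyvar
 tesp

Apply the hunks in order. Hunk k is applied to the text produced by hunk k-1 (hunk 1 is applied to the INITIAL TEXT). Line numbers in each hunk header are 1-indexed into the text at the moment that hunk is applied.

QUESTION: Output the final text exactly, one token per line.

Hunk 1: at line 5 remove [vihp,pwv] add [yxx,tbj,mulfa] -> 12 lines: srh phs wmap ntpz tesp yxx tbj mulfa xifzz wkl uzxo opn
Hunk 2: at line 1 remove [phs,wmap,ntpz] add [jojbm,yhlpt] -> 11 lines: srh jojbm yhlpt tesp yxx tbj mulfa xifzz wkl uzxo opn
Hunk 3: at line 5 remove [mulfa] add [adhe] -> 11 lines: srh jojbm yhlpt tesp yxx tbj adhe xifzz wkl uzxo opn
Hunk 4: at line 2 remove [yhlpt] add [cdkao,iyvar] -> 12 lines: srh jojbm cdkao iyvar tesp yxx tbj adhe xifzz wkl uzxo opn

Answer: srh
jojbm
cdkao
iyvar
tesp
yxx
tbj
adhe
xifzz
wkl
uzxo
opn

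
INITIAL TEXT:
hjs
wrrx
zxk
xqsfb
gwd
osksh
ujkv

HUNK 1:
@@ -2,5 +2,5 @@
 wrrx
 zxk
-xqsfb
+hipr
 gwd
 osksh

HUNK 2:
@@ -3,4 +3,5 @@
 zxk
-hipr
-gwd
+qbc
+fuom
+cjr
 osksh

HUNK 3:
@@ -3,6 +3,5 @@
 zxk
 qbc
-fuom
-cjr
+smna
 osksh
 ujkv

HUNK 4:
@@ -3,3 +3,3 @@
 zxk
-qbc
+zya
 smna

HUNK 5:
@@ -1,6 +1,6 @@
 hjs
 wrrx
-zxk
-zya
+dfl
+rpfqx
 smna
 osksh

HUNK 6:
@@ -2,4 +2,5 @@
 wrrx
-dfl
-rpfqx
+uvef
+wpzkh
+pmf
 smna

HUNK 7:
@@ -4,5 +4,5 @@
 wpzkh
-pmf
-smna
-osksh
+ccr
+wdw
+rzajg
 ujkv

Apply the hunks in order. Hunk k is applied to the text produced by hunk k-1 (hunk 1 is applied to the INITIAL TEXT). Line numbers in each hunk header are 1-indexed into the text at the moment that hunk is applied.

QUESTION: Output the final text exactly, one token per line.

Answer: hjs
wrrx
uvef
wpzkh
ccr
wdw
rzajg
ujkv

Derivation:
Hunk 1: at line 2 remove [xqsfb] add [hipr] -> 7 lines: hjs wrrx zxk hipr gwd osksh ujkv
Hunk 2: at line 3 remove [hipr,gwd] add [qbc,fuom,cjr] -> 8 lines: hjs wrrx zxk qbc fuom cjr osksh ujkv
Hunk 3: at line 3 remove [fuom,cjr] add [smna] -> 7 lines: hjs wrrx zxk qbc smna osksh ujkv
Hunk 4: at line 3 remove [qbc] add [zya] -> 7 lines: hjs wrrx zxk zya smna osksh ujkv
Hunk 5: at line 1 remove [zxk,zya] add [dfl,rpfqx] -> 7 lines: hjs wrrx dfl rpfqx smna osksh ujkv
Hunk 6: at line 2 remove [dfl,rpfqx] add [uvef,wpzkh,pmf] -> 8 lines: hjs wrrx uvef wpzkh pmf smna osksh ujkv
Hunk 7: at line 4 remove [pmf,smna,osksh] add [ccr,wdw,rzajg] -> 8 lines: hjs wrrx uvef wpzkh ccr wdw rzajg ujkv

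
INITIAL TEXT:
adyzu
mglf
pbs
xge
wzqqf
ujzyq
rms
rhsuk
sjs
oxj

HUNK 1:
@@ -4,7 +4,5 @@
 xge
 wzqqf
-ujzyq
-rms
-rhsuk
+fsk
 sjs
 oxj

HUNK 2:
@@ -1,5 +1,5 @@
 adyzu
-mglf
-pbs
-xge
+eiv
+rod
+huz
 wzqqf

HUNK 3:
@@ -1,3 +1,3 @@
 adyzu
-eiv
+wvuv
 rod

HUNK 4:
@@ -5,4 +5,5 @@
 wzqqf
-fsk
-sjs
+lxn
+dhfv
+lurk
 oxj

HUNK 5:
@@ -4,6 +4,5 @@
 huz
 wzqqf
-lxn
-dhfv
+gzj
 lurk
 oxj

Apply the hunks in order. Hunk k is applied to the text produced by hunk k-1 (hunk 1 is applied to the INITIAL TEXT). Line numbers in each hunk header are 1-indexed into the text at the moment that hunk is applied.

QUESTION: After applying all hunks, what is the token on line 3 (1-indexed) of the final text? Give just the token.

Hunk 1: at line 4 remove [ujzyq,rms,rhsuk] add [fsk] -> 8 lines: adyzu mglf pbs xge wzqqf fsk sjs oxj
Hunk 2: at line 1 remove [mglf,pbs,xge] add [eiv,rod,huz] -> 8 lines: adyzu eiv rod huz wzqqf fsk sjs oxj
Hunk 3: at line 1 remove [eiv] add [wvuv] -> 8 lines: adyzu wvuv rod huz wzqqf fsk sjs oxj
Hunk 4: at line 5 remove [fsk,sjs] add [lxn,dhfv,lurk] -> 9 lines: adyzu wvuv rod huz wzqqf lxn dhfv lurk oxj
Hunk 5: at line 4 remove [lxn,dhfv] add [gzj] -> 8 lines: adyzu wvuv rod huz wzqqf gzj lurk oxj
Final line 3: rod

Answer: rod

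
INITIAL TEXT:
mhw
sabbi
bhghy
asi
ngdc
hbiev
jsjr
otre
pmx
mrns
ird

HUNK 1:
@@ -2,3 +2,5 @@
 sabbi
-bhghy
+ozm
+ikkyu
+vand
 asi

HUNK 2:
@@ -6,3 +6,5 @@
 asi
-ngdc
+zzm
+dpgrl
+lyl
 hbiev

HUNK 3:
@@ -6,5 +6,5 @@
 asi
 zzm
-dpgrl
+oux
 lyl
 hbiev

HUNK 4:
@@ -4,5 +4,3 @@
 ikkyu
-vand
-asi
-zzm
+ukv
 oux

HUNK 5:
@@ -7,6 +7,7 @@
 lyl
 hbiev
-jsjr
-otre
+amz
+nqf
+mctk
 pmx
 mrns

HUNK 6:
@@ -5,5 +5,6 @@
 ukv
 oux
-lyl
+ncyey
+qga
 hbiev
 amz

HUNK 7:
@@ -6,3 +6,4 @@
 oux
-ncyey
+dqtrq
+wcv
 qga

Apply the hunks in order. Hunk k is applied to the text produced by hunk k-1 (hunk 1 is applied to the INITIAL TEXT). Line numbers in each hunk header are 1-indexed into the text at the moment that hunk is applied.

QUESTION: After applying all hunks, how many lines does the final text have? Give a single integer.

Answer: 16

Derivation:
Hunk 1: at line 2 remove [bhghy] add [ozm,ikkyu,vand] -> 13 lines: mhw sabbi ozm ikkyu vand asi ngdc hbiev jsjr otre pmx mrns ird
Hunk 2: at line 6 remove [ngdc] add [zzm,dpgrl,lyl] -> 15 lines: mhw sabbi ozm ikkyu vand asi zzm dpgrl lyl hbiev jsjr otre pmx mrns ird
Hunk 3: at line 6 remove [dpgrl] add [oux] -> 15 lines: mhw sabbi ozm ikkyu vand asi zzm oux lyl hbiev jsjr otre pmx mrns ird
Hunk 4: at line 4 remove [vand,asi,zzm] add [ukv] -> 13 lines: mhw sabbi ozm ikkyu ukv oux lyl hbiev jsjr otre pmx mrns ird
Hunk 5: at line 7 remove [jsjr,otre] add [amz,nqf,mctk] -> 14 lines: mhw sabbi ozm ikkyu ukv oux lyl hbiev amz nqf mctk pmx mrns ird
Hunk 6: at line 5 remove [lyl] add [ncyey,qga] -> 15 lines: mhw sabbi ozm ikkyu ukv oux ncyey qga hbiev amz nqf mctk pmx mrns ird
Hunk 7: at line 6 remove [ncyey] add [dqtrq,wcv] -> 16 lines: mhw sabbi ozm ikkyu ukv oux dqtrq wcv qga hbiev amz nqf mctk pmx mrns ird
Final line count: 16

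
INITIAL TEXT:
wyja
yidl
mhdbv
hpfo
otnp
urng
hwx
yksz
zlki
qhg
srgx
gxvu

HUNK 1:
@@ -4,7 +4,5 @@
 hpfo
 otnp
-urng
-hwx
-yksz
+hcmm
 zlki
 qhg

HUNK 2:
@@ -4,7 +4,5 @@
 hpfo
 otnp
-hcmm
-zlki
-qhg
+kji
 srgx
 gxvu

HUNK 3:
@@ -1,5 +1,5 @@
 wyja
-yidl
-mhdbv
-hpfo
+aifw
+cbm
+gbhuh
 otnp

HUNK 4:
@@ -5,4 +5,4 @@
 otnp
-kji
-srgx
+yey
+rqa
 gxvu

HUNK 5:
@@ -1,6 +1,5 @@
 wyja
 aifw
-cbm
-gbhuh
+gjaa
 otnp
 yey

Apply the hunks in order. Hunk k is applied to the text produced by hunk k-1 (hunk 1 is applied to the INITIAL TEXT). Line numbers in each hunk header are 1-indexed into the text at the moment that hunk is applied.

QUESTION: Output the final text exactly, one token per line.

Answer: wyja
aifw
gjaa
otnp
yey
rqa
gxvu

Derivation:
Hunk 1: at line 4 remove [urng,hwx,yksz] add [hcmm] -> 10 lines: wyja yidl mhdbv hpfo otnp hcmm zlki qhg srgx gxvu
Hunk 2: at line 4 remove [hcmm,zlki,qhg] add [kji] -> 8 lines: wyja yidl mhdbv hpfo otnp kji srgx gxvu
Hunk 3: at line 1 remove [yidl,mhdbv,hpfo] add [aifw,cbm,gbhuh] -> 8 lines: wyja aifw cbm gbhuh otnp kji srgx gxvu
Hunk 4: at line 5 remove [kji,srgx] add [yey,rqa] -> 8 lines: wyja aifw cbm gbhuh otnp yey rqa gxvu
Hunk 5: at line 1 remove [cbm,gbhuh] add [gjaa] -> 7 lines: wyja aifw gjaa otnp yey rqa gxvu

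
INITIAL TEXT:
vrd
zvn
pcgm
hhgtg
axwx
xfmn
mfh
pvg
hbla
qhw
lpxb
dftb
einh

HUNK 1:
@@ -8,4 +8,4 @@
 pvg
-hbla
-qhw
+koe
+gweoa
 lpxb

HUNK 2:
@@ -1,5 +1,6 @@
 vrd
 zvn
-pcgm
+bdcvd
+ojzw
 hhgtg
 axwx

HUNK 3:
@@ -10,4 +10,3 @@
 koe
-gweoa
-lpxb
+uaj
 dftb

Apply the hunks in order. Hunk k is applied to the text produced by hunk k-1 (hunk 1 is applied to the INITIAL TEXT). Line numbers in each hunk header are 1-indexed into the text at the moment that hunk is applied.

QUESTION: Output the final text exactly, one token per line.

Hunk 1: at line 8 remove [hbla,qhw] add [koe,gweoa] -> 13 lines: vrd zvn pcgm hhgtg axwx xfmn mfh pvg koe gweoa lpxb dftb einh
Hunk 2: at line 1 remove [pcgm] add [bdcvd,ojzw] -> 14 lines: vrd zvn bdcvd ojzw hhgtg axwx xfmn mfh pvg koe gweoa lpxb dftb einh
Hunk 3: at line 10 remove [gweoa,lpxb] add [uaj] -> 13 lines: vrd zvn bdcvd ojzw hhgtg axwx xfmn mfh pvg koe uaj dftb einh

Answer: vrd
zvn
bdcvd
ojzw
hhgtg
axwx
xfmn
mfh
pvg
koe
uaj
dftb
einh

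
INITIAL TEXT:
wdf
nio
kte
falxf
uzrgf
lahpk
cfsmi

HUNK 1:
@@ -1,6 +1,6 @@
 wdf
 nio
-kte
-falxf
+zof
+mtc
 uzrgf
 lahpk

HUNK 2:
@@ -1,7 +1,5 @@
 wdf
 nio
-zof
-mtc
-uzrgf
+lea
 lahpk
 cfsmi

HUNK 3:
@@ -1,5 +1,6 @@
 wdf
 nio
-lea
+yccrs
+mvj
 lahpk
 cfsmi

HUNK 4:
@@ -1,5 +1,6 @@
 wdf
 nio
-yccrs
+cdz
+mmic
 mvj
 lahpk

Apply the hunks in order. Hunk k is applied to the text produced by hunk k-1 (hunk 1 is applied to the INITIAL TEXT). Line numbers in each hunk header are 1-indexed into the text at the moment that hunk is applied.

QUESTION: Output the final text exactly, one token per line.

Hunk 1: at line 1 remove [kte,falxf] add [zof,mtc] -> 7 lines: wdf nio zof mtc uzrgf lahpk cfsmi
Hunk 2: at line 1 remove [zof,mtc,uzrgf] add [lea] -> 5 lines: wdf nio lea lahpk cfsmi
Hunk 3: at line 1 remove [lea] add [yccrs,mvj] -> 6 lines: wdf nio yccrs mvj lahpk cfsmi
Hunk 4: at line 1 remove [yccrs] add [cdz,mmic] -> 7 lines: wdf nio cdz mmic mvj lahpk cfsmi

Answer: wdf
nio
cdz
mmic
mvj
lahpk
cfsmi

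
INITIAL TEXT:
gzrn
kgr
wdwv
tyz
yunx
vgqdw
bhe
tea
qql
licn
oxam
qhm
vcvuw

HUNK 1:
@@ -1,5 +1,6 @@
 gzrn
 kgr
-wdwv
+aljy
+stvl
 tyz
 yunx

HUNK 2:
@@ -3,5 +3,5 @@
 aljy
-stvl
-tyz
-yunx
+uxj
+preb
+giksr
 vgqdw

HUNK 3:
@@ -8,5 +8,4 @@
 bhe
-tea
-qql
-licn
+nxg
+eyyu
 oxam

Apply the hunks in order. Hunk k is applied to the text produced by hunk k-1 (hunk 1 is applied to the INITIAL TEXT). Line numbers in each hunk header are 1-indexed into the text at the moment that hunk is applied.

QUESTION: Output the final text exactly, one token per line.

Answer: gzrn
kgr
aljy
uxj
preb
giksr
vgqdw
bhe
nxg
eyyu
oxam
qhm
vcvuw

Derivation:
Hunk 1: at line 1 remove [wdwv] add [aljy,stvl] -> 14 lines: gzrn kgr aljy stvl tyz yunx vgqdw bhe tea qql licn oxam qhm vcvuw
Hunk 2: at line 3 remove [stvl,tyz,yunx] add [uxj,preb,giksr] -> 14 lines: gzrn kgr aljy uxj preb giksr vgqdw bhe tea qql licn oxam qhm vcvuw
Hunk 3: at line 8 remove [tea,qql,licn] add [nxg,eyyu] -> 13 lines: gzrn kgr aljy uxj preb giksr vgqdw bhe nxg eyyu oxam qhm vcvuw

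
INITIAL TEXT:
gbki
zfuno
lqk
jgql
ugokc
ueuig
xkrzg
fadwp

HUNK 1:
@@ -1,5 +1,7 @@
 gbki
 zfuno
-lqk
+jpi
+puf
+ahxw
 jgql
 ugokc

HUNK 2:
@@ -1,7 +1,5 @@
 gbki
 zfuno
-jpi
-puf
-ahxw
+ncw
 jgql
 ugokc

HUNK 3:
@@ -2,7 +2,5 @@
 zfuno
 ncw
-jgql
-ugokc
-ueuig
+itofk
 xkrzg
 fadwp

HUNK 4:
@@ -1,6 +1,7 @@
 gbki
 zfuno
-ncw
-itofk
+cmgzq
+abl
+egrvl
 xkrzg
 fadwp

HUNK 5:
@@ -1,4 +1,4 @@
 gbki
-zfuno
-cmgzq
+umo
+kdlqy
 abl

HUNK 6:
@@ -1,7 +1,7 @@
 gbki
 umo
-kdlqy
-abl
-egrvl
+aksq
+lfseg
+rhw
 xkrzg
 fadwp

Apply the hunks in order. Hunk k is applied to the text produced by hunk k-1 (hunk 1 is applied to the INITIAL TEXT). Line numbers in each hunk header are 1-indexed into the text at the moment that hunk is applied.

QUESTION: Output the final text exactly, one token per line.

Hunk 1: at line 1 remove [lqk] add [jpi,puf,ahxw] -> 10 lines: gbki zfuno jpi puf ahxw jgql ugokc ueuig xkrzg fadwp
Hunk 2: at line 1 remove [jpi,puf,ahxw] add [ncw] -> 8 lines: gbki zfuno ncw jgql ugokc ueuig xkrzg fadwp
Hunk 3: at line 2 remove [jgql,ugokc,ueuig] add [itofk] -> 6 lines: gbki zfuno ncw itofk xkrzg fadwp
Hunk 4: at line 1 remove [ncw,itofk] add [cmgzq,abl,egrvl] -> 7 lines: gbki zfuno cmgzq abl egrvl xkrzg fadwp
Hunk 5: at line 1 remove [zfuno,cmgzq] add [umo,kdlqy] -> 7 lines: gbki umo kdlqy abl egrvl xkrzg fadwp
Hunk 6: at line 1 remove [kdlqy,abl,egrvl] add [aksq,lfseg,rhw] -> 7 lines: gbki umo aksq lfseg rhw xkrzg fadwp

Answer: gbki
umo
aksq
lfseg
rhw
xkrzg
fadwp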